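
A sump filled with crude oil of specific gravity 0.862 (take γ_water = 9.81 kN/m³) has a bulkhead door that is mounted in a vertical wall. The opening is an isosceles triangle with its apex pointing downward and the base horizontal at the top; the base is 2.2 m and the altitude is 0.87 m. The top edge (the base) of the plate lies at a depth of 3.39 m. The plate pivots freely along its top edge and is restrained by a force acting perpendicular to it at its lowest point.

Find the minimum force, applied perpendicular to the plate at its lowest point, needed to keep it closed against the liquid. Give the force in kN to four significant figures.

P ≈ 10.32 kN

γ = 0.862 × 9.81 = 8.45622 kN/m³.
With the apex down, the centroid sits h/3 = 0.87/3 = 0.29 m below the base (the top edge), so the centroid depth is h_c = 3.39 + 0.29 = 3.68 m.
A = ½ × 2.2 × 0.87 = 0.957 m².
Resultant F = γ·h_c·A = 8.45622 × 3.68 × 0.957 = 29.7808 kN.
I_c = b·h³/36 = 2.2 × 0.87³/36 = 0.0402418 m⁴.
Centre of pressure: y_p = y_c + I_c/(y_c·A) = 3.68 + 0.0402418/(3.68 × 0.957) = 3.68 + 0.0114266 = 3.69143 m along the plane.
The resultant acts 0.29 + 0.0114266 = 0.301427 m (along the plate) below the hinge at the top edge, so the moment about the hinge is M = F × 0.301427 = 29.7808 × 0.301427 = 8.97674 kN·m.
A normal force at the bottom, 0.87 m from the hinge, must supply this moment: P = 8.97674/0.87 = 10.3181 kN.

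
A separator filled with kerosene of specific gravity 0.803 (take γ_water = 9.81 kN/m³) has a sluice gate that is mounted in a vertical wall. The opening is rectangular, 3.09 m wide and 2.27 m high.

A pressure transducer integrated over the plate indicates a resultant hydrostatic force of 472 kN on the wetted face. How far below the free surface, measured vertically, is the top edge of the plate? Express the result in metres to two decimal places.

γ = 0.803 × 9.81 = 7.87743 kN/m³.
A = 3.09 × 2.27 = 7.0143 m².
From F = γ·h_c·A, the centroid depth is h_c = 472/(7.87743 × 7.0143) = 8.54227 m.
The centroid lies 2.27/2 = 1.135 m below the top edge, so the top edge sits at h_top = 8.54227 − 1.135 = 7.40727 m below the surface.

d_top ≈ 7.41 m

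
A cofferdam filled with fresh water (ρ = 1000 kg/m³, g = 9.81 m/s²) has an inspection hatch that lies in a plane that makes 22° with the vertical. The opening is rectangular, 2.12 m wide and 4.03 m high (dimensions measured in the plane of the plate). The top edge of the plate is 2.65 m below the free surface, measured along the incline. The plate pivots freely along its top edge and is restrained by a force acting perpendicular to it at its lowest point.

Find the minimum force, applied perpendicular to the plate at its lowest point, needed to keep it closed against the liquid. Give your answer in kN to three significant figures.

γ = ρg = 1000 × 9.81 = 9810 N/m³ = 9.81 kN/m³.
The plate makes 22° with the vertical, i.e. θ = 90° − 22° = 68° to the horizontal. Measuring y along the incline from the free-surface line, vertical depth h = y·sinθ with sinθ = 0.927184.
The centroid lies 4.03/2 = 2.015 m below the top edge, so y_c = 2.65 + 2.015 = 4.665 m and h_c = 4.665 × 0.927184 = 4.32531 m.
A = 2.12 × 4.03 = 8.5436 m².
Resultant F = γ·h_c·A = 9.81 × 4.32531 × 8.5436 = 362.516 kN.
I_c = b·h³/12 = 2.12 × 4.03³/12 = 11.563 m⁴.
Centre of pressure: y_p = y_c + I_c/(y_c·A) = 4.665 + 11.563/(4.665 × 8.5436) = 4.665 + 0.29012 = 4.95512 m along the plane.
The resultant acts 2.015 + 0.29012 = 2.30512 m (along the plate) below the hinge at the top edge, so the moment about the hinge is M = F × 2.30512 = 362.516 × 2.30512 = 835.643 kN·m.
A normal force at the bottom, 4.03 m from the hinge, must supply this moment: P = 835.643/4.03 = 207.356 kN.

P ≈ 207 kN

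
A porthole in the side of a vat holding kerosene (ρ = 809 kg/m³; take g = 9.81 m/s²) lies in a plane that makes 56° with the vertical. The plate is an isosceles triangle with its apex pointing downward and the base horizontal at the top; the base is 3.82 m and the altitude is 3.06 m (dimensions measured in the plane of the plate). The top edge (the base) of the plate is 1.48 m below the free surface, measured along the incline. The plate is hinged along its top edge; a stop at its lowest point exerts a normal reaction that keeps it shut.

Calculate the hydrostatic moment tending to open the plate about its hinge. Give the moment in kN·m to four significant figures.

M ≈ 79.63 kN·m

γ = ρg = 809 × 9.81 / 1000 = 7.93629 kN/m³.
The plate makes 56° with the vertical, i.e. θ = 90° − 56° = 34° to the horizontal. Measuring y along the incline from the free-surface line, vertical depth h = y·sinθ with sinθ = 0.559193.
With the apex down, the centroid sits h/3 = 3.06/3 = 1.02 m below the base (the top edge), so y_c = 1.48 + 1.02 = 2.5 m and h_c = 2.5 × 0.559193 = 1.39798 m.
A = ½ × 3.82 × 3.06 = 5.8446 m².
Resultant F = γ·h_c·A = 7.93629 × 1.39798 × 5.8446 = 64.8445 kN.
I_c = b·h³/36 = 3.82 × 3.06³/36 = 3.04036 m⁴.
Centre of pressure: y_p = y_c + I_c/(y_c·A) = 2.5 + 3.04036/(2.5 × 5.8446) = 2.5 + 0.20808 = 2.70808 m along the plane.
The resultant acts 1.02 + 0.20808 = 1.22808 m (along the plate) below the hinge at the top edge, so the moment about the hinge is M = F × 1.22808 = 64.8445 × 1.22808 = 79.6342 kN·m.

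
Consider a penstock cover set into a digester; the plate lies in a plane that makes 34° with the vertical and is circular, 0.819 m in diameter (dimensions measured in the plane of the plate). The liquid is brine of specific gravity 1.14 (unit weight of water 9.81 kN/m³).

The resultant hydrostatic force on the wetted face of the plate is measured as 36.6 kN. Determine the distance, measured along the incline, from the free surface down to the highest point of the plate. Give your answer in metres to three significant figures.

y_top ≈ 7.08 m

γ = 1.14 × 9.81 = 11.1834 kN/m³.
A = π(0.4095)² = 0.526814 m².
From F = γ·h_c·A, the centroid depth is h_c = 36.6/(11.1834 × 0.526814) = 6.21226 m.
The plate makes 34° with the vertical, i.e. θ = 90° − 34° = 56° to the horizontal. Measuring y along the incline from the free-surface line, vertical depth h = y·sinθ with sinθ = 0.829038.
Along the incline, y_c = h_c/sinθ = 6.21226/0.829038 = 7.49334 m.
The centroid is at the centre, 0.4095 m below the top of the plate, so the highest point sits at y_top = 7.49334 − 0.4095 = 7.08384 m along the incline.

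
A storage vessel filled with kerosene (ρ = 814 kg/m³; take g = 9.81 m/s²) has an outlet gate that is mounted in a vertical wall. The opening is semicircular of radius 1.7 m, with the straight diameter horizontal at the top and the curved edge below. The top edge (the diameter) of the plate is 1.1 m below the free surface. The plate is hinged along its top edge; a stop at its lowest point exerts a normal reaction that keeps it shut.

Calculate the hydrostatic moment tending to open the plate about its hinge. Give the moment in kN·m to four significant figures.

M ≈ 54.96 kN·m

γ = ρg = 814 × 9.81 / 1000 = 7.98534 kN/m³.
The centroid of a semicircle lies 4r/(3π) = 0.721502 m from the diameter, here below the top edge, so the centroid depth is h_c = 1.1 + 0.721502 = 1.8215 m.
A = πr²/2 = π × 1.7²/2 = 4.5396 m².
Resultant F = γ·h_c·A = 7.98534 × 1.8215 × 4.5396 = 66.0298 kN.
I_c = (π/8 − 8/(9π))·r⁴ = 0.109757 × 1.7⁴ = 0.916701 m⁴.
Centre of pressure: y_p = y_c + I_c/(y_c·A) = 1.8215 + 0.916701/(1.8215 × 4.5396) = 1.8215 + 0.110862 = 1.93236 m along the plane.
The resultant acts 0.721502 + 0.110862 = 0.832364 m (along the plate) below the hinge at the top edge, so the moment about the hinge is M = F × 0.832364 = 66.0298 × 0.832364 = 54.9608 kN·m.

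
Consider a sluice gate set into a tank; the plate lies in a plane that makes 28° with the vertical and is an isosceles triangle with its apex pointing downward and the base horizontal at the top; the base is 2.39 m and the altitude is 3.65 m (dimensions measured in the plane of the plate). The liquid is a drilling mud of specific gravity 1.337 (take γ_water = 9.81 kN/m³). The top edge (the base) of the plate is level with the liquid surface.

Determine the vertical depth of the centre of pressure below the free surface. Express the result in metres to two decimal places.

γ = 1.337 × 9.81 = 13.11597 kN/m³.
The plate makes 28° with the vertical, i.e. θ = 90° − 28° = 62° to the horizontal. Measuring y along the incline from the free-surface line, vertical depth h = y·sinθ with sinθ = 0.882948.
With the apex down, the centroid sits h/3 = 3.65/3 = 1.21667 m below the base (the top edge), so y_c = 1.21667 m and h_c = 1.21667 × 0.882948 = 1.07426 m.
A = ½ × 2.39 × 3.65 = 4.36175 m².
Resultant F = γ·h_c·A = 13.11597 × 1.07426 × 4.36175 = 61.4569 kN.
I_c = b·h³/36 = 2.39 × 3.65³/36 = 3.2283 m⁴.
Centre of pressure: y_p = y_c + I_c/(y_c·A) = 1.21667 + 3.2283/(1.21667 × 4.36175) = 1.21667 + 0.608332 = 1.825 m along the plane.
Vertically, h_p = y_p·sinθ = 1.825 × 0.882948 = 1.61138 m.

h_p = 1.61 m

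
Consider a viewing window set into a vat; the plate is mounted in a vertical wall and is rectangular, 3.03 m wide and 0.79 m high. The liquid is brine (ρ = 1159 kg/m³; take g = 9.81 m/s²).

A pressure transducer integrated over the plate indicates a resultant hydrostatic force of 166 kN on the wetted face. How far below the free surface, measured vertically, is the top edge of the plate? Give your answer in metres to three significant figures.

d_top ≈ 5.70 m

γ = ρg = 1159 × 9.81 / 1000 = 11.36979 kN/m³.
A = 3.03 × 0.79 = 2.3937 m².
From F = γ·h_c·A, the centroid depth is h_c = 166/(11.36979 × 2.3937) = 6.09938 m.
The centroid lies 0.79/2 = 0.395 m below the top edge, so the top edge sits at h_top = 6.09938 − 0.395 = 5.70438 m below the surface.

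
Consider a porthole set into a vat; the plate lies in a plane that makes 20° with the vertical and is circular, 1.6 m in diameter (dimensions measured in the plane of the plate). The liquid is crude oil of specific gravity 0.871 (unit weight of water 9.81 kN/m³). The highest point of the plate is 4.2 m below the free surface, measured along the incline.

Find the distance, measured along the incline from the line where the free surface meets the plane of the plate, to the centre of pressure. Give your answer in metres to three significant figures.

γ = 0.871 × 9.81 = 8.54451 kN/m³.
The plate makes 20° with the vertical, i.e. θ = 90° − 20° = 70° to the horizontal. Measuring y along the incline from the free-surface line, vertical depth h = y·sinθ with sinθ = 0.939693.
The centroid is at the centre, 0.8 m below the top of the plate, so y_c = 4.2 + 0.8 = 5 m and h_c = 5 × 0.939693 = 4.69846 m.
A = π(0.8)² = 2.01062 m².
Resultant F = γ·h_c·A = 8.54451 × 4.69846 × 2.01062 = 80.7184 kN.
I_c = πr⁴/4 = π × 0.8⁴/4 = 0.321699 m⁴.
Centre of pressure: y_p = y_c + I_c/(y_c·A) = 5 + 0.321699/(5 × 2.01062) = 5 + 0.032 = 5.032 m along the plane.

y_p = 5.03 m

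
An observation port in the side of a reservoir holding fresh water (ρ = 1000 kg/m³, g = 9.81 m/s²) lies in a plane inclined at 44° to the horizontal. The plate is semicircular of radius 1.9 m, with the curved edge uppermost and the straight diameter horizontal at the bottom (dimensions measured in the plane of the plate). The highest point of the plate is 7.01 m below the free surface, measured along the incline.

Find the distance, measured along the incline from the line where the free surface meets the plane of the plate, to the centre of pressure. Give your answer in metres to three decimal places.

γ = ρg = 1000 × 9.81 = 9810 N/m³ = 9.81 kN/m³.
Let θ = 44° be the plate's angle to the horizontal; measure y along the incline from where the plane meets the free surface. Vertical depth h = y·sinθ with sinθ = 0.694658.
The centroid lies 4r/(3π) = 0.806385 m above the diameter, so r − 4r/(3π) = 1.9 − 0.806385 = 1.09361 m below the topmost point, so y_c = 7.01 + 1.09361 = 8.10361 m and h_c = 8.10361 × 0.694658 = 5.62924 m.
A = πr²/2 = π × 1.9²/2 = 5.67057 m².
Resultant F = γ·h_c·A = 9.81 × 5.62924 × 5.67057 = 313.145 kN.
I_c = (π/8 − 8/(9π))·r⁴ = 0.109757 × 1.9⁴ = 1.43036 m⁴.
Centre of pressure: y_p = y_c + I_c/(y_c·A) = 8.10361 + 1.43036/(8.10361 × 5.67057) = 8.10361 + 0.0311272 = 8.13474 m along the plane.

y_p = 8.135 m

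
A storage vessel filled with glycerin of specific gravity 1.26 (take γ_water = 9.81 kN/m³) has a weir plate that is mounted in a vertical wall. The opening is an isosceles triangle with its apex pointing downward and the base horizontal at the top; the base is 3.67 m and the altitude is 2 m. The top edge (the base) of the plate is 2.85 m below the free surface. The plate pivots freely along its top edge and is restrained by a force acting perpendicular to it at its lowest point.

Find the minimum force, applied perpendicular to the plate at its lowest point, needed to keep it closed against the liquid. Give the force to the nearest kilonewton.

γ = 1.26 × 9.81 = 12.3606 kN/m³.
With the apex down, the centroid sits h/3 = 2/3 = 0.666667 m below the base (the top edge), so the centroid depth is h_c = 2.85 + 0.666667 = 3.51667 m.
A = ½ × 3.67 × 2 = 3.67 m².
Resultant F = γ·h_c·A = 12.3606 × 3.51667 × 3.67 = 159.528 kN.
I_c = b·h³/36 = 3.67 × 2³/36 = 0.815556 m⁴.
Centre of pressure: y_p = y_c + I_c/(y_c·A) = 3.51667 + 0.815556/(3.51667 × 3.67) = 3.51667 + 0.0631911 = 3.57986 m along the plane.
The resultant acts 0.666667 + 0.0631911 = 0.729858 m (along the plate) below the hinge at the top edge, so the moment about the hinge is M = F × 0.729858 = 159.528 × 0.729858 = 116.433 kN·m.
A normal force at the bottom, 2 m from the hinge, must supply this moment: P = 116.433/2 = 58.2165 kN.

P ≈ 58 kN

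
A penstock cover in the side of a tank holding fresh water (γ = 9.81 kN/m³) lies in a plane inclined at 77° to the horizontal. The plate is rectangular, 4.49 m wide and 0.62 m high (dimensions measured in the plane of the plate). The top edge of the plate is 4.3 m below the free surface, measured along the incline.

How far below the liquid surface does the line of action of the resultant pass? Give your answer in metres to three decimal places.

h_p = 4.499 m

γ = 9.81 kN/m³.
Let θ = 77° be the plate's angle to the horizontal; measure y along the incline from where the plane meets the free surface. Vertical depth h = y·sinθ with sinθ = 0.974370.
The centroid lies 0.62/2 = 0.31 m below the top edge, so y_c = 4.3 + 0.31 = 4.61 m and h_c = 4.61 × 0.974370 = 4.49185 m.
A = 4.49 × 0.62 = 2.7838 m².
Resultant F = γ·h_c·A = 9.81 × 4.49185 × 2.7838 = 122.668 kN.
I_c = b·h³/12 = 4.49 × 0.62³/12 = 0.0891744 m⁴.
Centre of pressure: y_p = y_c + I_c/(y_c·A) = 4.61 + 0.0891744/(4.61 × 2.7838) = 4.61 + 0.00694866 = 4.61695 m along the plane.
Vertically, h_p = y_p·sinθ = 4.61695 × 0.974370 = 4.49862 m.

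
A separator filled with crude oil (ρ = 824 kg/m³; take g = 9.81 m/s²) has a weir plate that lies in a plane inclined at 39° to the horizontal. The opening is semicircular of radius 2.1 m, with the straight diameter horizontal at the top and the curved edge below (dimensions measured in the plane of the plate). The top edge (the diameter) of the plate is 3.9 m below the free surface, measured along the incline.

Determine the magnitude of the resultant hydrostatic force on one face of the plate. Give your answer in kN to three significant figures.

F ≈ 169 kN

γ = ρg = 824 × 9.81 / 1000 = 8.08344 kN/m³.
Let θ = 39° be the plate's angle to the horizontal; measure y along the incline from where the plane meets the free surface. Vertical depth h = y·sinθ with sinθ = 0.629320.
The centroid of a semicircle lies 4r/(3π) = 0.891268 m from the diameter, here below the top edge, so y_c = 3.9 + 0.891268 = 4.79127 m and h_c = 4.79127 × 0.629320 = 3.01524 m.
A = πr²/2 = π × 2.1²/2 = 6.92721 m².
Resultant F = γ·h_c·A = 8.08344 × 3.01524 × 6.92721 = 168.84 kN.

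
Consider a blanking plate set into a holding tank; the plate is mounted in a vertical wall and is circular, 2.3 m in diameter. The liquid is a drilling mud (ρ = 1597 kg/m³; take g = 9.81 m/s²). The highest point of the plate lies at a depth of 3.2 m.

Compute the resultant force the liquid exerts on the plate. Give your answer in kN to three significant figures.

F ≈ 283 kN

γ = ρg = 1597 × 9.81 / 1000 = 15.66657 kN/m³.
The centroid is at the centre, 1.15 m below the top of the plate, so the centroid depth is h_c = 3.2 + 1.15 = 4.35 m.
A = π(1.15)² = 4.15476 m².
Resultant F = γ·h_c·A = 15.66657 × 4.35 × 4.15476 = 283.145 kN.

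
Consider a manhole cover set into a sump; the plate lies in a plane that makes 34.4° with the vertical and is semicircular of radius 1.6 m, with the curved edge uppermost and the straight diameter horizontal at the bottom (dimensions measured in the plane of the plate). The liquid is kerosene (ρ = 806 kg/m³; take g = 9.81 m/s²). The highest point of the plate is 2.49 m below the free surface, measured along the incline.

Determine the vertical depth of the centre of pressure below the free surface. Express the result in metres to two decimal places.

h_p = 2.86 m

γ = ρg = 806 × 9.81 / 1000 = 7.90686 kN/m³.
The plate makes 34.4° with the vertical, i.e. θ = 90° − 34.4° = 55.6° to the horizontal. Measuring y along the incline from the free-surface line, vertical depth h = y·sinθ with sinθ = 0.825113.
The centroid lies 4r/(3π) = 0.679061 m above the diameter, so r − 4r/(3π) = 1.6 − 0.679061 = 0.920939 m below the topmost point, so y_c = 2.49 + 0.920939 = 3.41094 m and h_c = 3.41094 × 0.825113 = 2.81441 m.
A = πr²/2 = π × 1.6²/2 = 4.02124 m².
Resultant F = γ·h_c·A = 7.90686 × 2.81441 × 4.02124 = 89.4852 kN.
I_c = (π/8 − 8/(9π))·r⁴ = 0.109757 × 1.6⁴ = 0.719303 m⁴.
Centre of pressure: y_p = y_c + I_c/(y_c·A) = 3.41094 + 0.719303/(3.41094 × 4.02124) = 3.41094 + 0.0524418 = 3.46338 m along the plane.
Vertically, h_p = y_p·sinθ = 3.46338 × 0.825113 = 2.85768 m.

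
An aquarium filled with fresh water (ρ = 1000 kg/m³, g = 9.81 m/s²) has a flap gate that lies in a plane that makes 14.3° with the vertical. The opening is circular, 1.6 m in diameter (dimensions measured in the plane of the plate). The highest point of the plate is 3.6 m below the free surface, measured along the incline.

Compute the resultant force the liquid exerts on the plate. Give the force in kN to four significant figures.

F ≈ 84.10 kN

γ = ρg = 1000 × 9.81 = 9810 N/m³ = 9.81 kN/m³.
The plate makes 14.3° with the vertical, i.e. θ = 90° − 14.3° = 75.7° to the horizontal. Measuring y along the incline from the free-surface line, vertical depth h = y·sinθ with sinθ = 0.969016.
The centroid is at the centre, 0.8 m below the top of the plate, so y_c = 3.6 + 0.8 = 4.4 m and h_c = 4.4 × 0.969016 = 4.26367 m.
A = π(0.8)² = 2.01062 m².
Resultant F = γ·h_c·A = 9.81 × 4.26367 × 2.01062 = 84.0974 kN.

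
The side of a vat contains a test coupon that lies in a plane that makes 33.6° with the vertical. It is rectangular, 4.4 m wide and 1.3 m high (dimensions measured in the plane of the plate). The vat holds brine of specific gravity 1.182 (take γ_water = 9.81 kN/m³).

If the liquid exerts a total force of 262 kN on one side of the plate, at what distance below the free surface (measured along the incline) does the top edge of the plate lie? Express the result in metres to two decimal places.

y_top ≈ 4.09 m

γ = 1.182 × 9.81 = 11.59542 kN/m³.
A = 4.4 × 1.3 = 5.72 m².
From F = γ·h_c·A, the centroid depth is h_c = 262/(11.59542 × 5.72) = 3.9502 m.
The plate makes 33.6° with the vertical, i.e. θ = 90° − 33.6° = 56.4° to the horizontal. Measuring y along the incline from the free-surface line, vertical depth h = y·sinθ with sinθ = 0.832921.
Along the incline, y_c = h_c/sinθ = 3.9502/0.832921 = 4.74259 m.
The centroid lies 1.3/2 = 0.65 m below the top edge, so the top edge sits at y_top = 4.74259 − 0.65 = 4.09259 m along the incline.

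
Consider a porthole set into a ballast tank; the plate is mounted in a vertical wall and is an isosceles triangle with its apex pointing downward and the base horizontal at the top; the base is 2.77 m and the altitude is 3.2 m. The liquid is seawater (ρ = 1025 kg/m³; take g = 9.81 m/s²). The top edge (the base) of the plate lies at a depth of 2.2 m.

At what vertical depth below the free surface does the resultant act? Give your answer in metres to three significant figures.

h_p = 3.44 m

γ = ρg = 1025 × 9.81 / 1000 = 10.05525 kN/m³.
With the apex down, the centroid sits h/3 = 3.2/3 = 1.06667 m below the base (the top edge), so the centroid depth is h_c = 2.2 + 1.06667 = 3.26667 m.
A = ½ × 2.77 × 3.2 = 4.432 m².
Resultant F = γ·h_c·A = 10.05525 × 3.26667 × 4.432 = 145.579 kN.
I_c = b·h³/36 = 2.77 × 3.2³/36 = 2.52132 m⁴.
Centre of pressure: y_p = y_c + I_c/(y_c·A) = 3.26667 + 2.52132/(3.26667 × 4.432) = 3.26667 + 0.17415 = 3.44082 m along the plane.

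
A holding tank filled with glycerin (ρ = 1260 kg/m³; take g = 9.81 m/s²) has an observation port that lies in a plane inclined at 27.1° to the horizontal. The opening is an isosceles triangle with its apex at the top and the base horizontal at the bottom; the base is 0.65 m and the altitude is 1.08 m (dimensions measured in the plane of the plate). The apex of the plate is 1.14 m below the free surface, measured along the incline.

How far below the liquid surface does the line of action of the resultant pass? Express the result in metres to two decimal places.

h_p = 0.86 m

γ = ρg = 1260 × 9.81 / 1000 = 12.3606 kN/m³.
Let θ = 27.1° be the plate's angle to the horizontal; measure y along the incline from where the plane meets the free surface. Vertical depth h = y·sinθ with sinθ = 0.455545.
With the apex up, the centroid sits 2h/3 = 2 × 1.08/3 = 0.72 m below the apex, so y_c = 1.14 + 0.72 = 1.86 m and h_c = 1.86 × 0.455545 = 0.847314 m.
A = ½ × 0.65 × 1.08 = 0.351 m².
Resultant F = γ·h_c·A = 12.3606 × 0.847314 × 0.351 = 3.67613 kN.
I_c = b·h³/36 = 0.65 × 1.08³/36 = 0.0227448 m⁴.
Centre of pressure: y_p = y_c + I_c/(y_c·A) = 1.86 + 0.0227448/(1.86 × 0.351) = 1.86 + 0.0348387 = 1.89484 m along the plane.
Vertically, h_p = y_p·sinθ = 1.89484 × 0.455545 = 0.863185 m.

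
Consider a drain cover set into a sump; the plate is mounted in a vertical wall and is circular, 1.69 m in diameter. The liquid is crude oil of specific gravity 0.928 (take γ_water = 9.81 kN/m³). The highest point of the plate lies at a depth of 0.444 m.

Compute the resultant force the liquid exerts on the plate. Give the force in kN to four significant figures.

γ = 0.928 × 9.81 = 9.10368 kN/m³.
The centroid is at the centre, 0.845 m below the top of the plate, so the centroid depth is h_c = 0.444 + 0.845 = 1.289 m.
A = π(0.845)² = 2.24318 m².
Resultant F = γ·h_c·A = 9.10368 × 1.289 × 2.24318 = 26.3229 kN.

F ≈ 26.32 kN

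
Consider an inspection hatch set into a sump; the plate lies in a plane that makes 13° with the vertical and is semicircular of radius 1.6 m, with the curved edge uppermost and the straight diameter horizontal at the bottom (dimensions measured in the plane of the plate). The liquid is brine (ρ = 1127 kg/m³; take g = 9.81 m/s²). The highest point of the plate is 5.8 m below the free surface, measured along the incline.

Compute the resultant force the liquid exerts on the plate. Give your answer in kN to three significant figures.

γ = ρg = 1127 × 9.81 / 1000 = 11.05587 kN/m³.
The plate makes 13° with the vertical, i.e. θ = 90° − 13° = 77° to the horizontal. Measuring y along the incline from the free-surface line, vertical depth h = y·sinθ with sinθ = 0.974370.
The centroid lies 4r/(3π) = 0.679061 m above the diameter, so r − 4r/(3π) = 1.6 − 0.679061 = 0.920939 m below the topmost point, so y_c = 5.8 + 0.920939 = 6.72094 m and h_c = 6.72094 × 0.974370 = 6.54868 m.
A = πr²/2 = π × 1.6²/2 = 4.02124 m².
Resultant F = γ·h_c·A = 11.05587 × 6.54868 × 4.02124 = 291.143 kN.

F ≈ 291 kN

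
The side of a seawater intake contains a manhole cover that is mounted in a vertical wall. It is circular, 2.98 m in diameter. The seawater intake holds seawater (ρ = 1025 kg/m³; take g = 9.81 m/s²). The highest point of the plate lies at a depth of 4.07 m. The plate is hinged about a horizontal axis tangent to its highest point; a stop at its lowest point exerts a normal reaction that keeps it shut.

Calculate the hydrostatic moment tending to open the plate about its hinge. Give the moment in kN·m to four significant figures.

γ = ρg = 1025 × 9.81 / 1000 = 10.05525 kN/m³.
The centroid is at the centre, 1.49 m below the top of the plate, so the centroid depth is h_c = 4.07 + 1.49 = 5.56 m.
A = π(1.49)² = 6.97465 m².
Resultant F = γ·h_c·A = 10.05525 × 5.56 × 6.97465 = 389.933 kN.
I_c = πr⁴/4 = π × 1.49⁴/4 = 3.87111 m⁴.
Centre of pressure: y_p = y_c + I_c/(y_c·A) = 5.56 + 3.87111/(5.56 × 6.97465) = 5.56 + 0.0998248 = 5.65982 m along the plane.
The resultant acts 1.49 + 0.0998248 = 1.58982 m (along the plate) below the hinge at the top edge, so the moment about the hinge is M = F × 1.58982 = 389.933 × 1.58982 = 619.923 kN·m.

M ≈ 619.9 kN·m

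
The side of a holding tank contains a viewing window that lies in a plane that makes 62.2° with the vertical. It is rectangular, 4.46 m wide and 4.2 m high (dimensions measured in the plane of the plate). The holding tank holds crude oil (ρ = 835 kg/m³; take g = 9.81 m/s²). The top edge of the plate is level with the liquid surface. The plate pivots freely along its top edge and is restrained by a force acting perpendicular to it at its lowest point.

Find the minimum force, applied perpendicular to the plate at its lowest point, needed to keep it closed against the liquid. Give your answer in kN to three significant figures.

P ≈ 100 kN

γ = ρg = 835 × 9.81 / 1000 = 8.19135 kN/m³.
The plate makes 62.2° with the vertical, i.e. θ = 90° − 62.2° = 27.8° to the horizontal. Measuring y along the incline from the free-surface line, vertical depth h = y·sinθ with sinθ = 0.466387.
The centroid lies 4.2/2 = 2.1 m below the top edge, so y_c = 2.1 m and h_c = 2.1 × 0.466387 = 0.979413 m.
A = 4.46 × 4.2 = 18.732 m².
Resultant F = γ·h_c·A = 8.19135 × 0.979413 × 18.732 = 150.281 kN.
I_c = b·h³/12 = 4.46 × 4.2³/12 = 27.536 m⁴.
Centre of pressure: y_p = y_c + I_c/(y_c·A) = 2.1 + 27.536/(2.1 × 18.732) = 2.1 + 0.699999 = 2.8 m along the plane.
The resultant acts 2.1 + 0.699999 = 2.8 m (along the plate) below the hinge at the top edge, so the moment about the hinge is M = F × 2.8 = 150.281 × 2.8 = 420.787 kN·m.
A normal force at the bottom, 4.2 m from the hinge, must supply this moment: P = 420.787/4.2 = 100.187 kN.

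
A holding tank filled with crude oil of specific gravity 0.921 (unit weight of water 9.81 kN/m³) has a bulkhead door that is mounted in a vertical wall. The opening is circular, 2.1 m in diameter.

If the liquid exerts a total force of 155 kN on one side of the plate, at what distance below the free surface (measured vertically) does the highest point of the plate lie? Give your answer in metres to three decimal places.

γ = 0.921 × 9.81 = 9.03501 kN/m³.
A = π(1.05)² = 3.46361 m².
From F = γ·h_c·A, the centroid depth is h_c = 155/(9.03501 × 3.46361) = 4.95307 m.
The centroid is at the centre, 1.05 m below the top of the plate, so the highest point sits at h_top = 4.95307 − 1.05 = 3.90307 m below the surface.

d_top ≈ 3.903 m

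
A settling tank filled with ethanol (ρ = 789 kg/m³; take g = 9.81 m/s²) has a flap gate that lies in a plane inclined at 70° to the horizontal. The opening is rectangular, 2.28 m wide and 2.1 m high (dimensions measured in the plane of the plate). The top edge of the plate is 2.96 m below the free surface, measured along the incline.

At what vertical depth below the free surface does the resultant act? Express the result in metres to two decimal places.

γ = ρg = 789 × 9.81 / 1000 = 7.74009 kN/m³.
Let θ = 70° be the plate's angle to the horizontal; measure y along the incline from where the plane meets the free surface. Vertical depth h = y·sinθ with sinθ = 0.939693.
The centroid lies 2.1/2 = 1.05 m below the top edge, so y_c = 2.96 + 1.05 = 4.01 m and h_c = 4.01 × 0.939693 = 3.76817 m.
A = 2.28 × 2.1 = 4.788 m².
Resultant F = γ·h_c·A = 7.74009 × 3.76817 × 4.788 = 139.647 kN.
I_c = b·h³/12 = 2.28 × 2.1³/12 = 1.75959 m⁴.
Centre of pressure: y_p = y_c + I_c/(y_c·A) = 4.01 + 1.75959/(4.01 × 4.788) = 4.01 + 0.0916459 = 4.10165 m along the plane.
Vertically, h_p = y_p·sinθ = 4.10165 × 0.939693 = 3.85429 m.

h_p = 3.85 m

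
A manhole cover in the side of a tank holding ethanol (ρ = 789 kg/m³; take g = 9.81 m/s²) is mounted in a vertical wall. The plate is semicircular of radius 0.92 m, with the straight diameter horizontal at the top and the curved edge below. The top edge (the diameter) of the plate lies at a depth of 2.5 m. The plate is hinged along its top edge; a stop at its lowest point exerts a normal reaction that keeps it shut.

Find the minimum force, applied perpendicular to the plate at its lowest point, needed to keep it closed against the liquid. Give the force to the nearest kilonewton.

γ = ρg = 789 × 9.81 / 1000 = 7.74009 kN/m³.
The centroid of a semicircle lies 4r/(3π) = 0.39046 m from the diameter, here below the top edge, so the centroid depth is h_c = 2.5 + 0.39046 = 2.89046 m.
A = πr²/2 = π × 0.92²/2 = 1.32952 m².
Resultant F = γ·h_c·A = 7.74009 × 2.89046 × 1.32952 = 29.7446 kN.
I_c = (π/8 − 8/(9π))·r⁴ = 0.109757 × 0.92⁴ = 0.0786291 m⁴.
Centre of pressure: y_p = y_c + I_c/(y_c·A) = 2.89046 + 0.0786291/(2.89046 × 1.32952) = 2.89046 + 0.0204607 = 2.91092 m along the plane.
The resultant acts 0.39046 + 0.0204607 = 0.410921 m (along the plate) below the hinge at the top edge, so the moment about the hinge is M = F × 0.410921 = 29.7446 × 0.410921 = 12.2227 kN·m.
A normal force at the bottom, 0.92 m from the hinge, must supply this moment: P = 12.2227/0.92 = 13.2855 kN.

P ≈ 13 kN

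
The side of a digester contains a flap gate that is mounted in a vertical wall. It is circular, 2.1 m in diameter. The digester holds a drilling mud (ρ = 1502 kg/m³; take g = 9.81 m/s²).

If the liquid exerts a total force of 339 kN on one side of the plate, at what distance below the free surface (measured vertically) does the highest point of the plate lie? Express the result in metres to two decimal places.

γ = ρg = 1502 × 9.81 / 1000 = 14.73462 kN/m³.
A = π(1.05)² = 3.46361 m².
From F = γ·h_c·A, the centroid depth is h_c = 339/(14.73462 × 3.46361) = 6.6425 m.
The centroid is at the centre, 1.05 m below the top of the plate, so the highest point sits at h_top = 6.6425 − 1.05 = 5.5925 m below the surface.

d_top ≈ 5.59 m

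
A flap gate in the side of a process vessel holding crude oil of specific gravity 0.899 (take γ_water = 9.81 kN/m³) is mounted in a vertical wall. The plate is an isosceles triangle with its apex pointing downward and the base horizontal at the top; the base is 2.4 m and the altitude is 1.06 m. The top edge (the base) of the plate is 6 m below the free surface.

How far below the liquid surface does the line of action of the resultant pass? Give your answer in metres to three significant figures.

γ = 0.899 × 9.81 = 8.81919 kN/m³.
With the apex down, the centroid sits h/3 = 1.06/3 = 0.353333 m below the base (the top edge), so the centroid depth is h_c = 6 + 0.353333 = 6.35333 m.
A = ½ × 2.4 × 1.06 = 1.272 m².
Resultant F = γ·h_c·A = 8.81919 × 6.35333 × 1.272 = 71.2717 kN.
I_c = b·h³/36 = 2.4 × 1.06³/36 = 0.0794011 m⁴.
Centre of pressure: y_p = y_c + I_c/(y_c·A) = 6.35333 + 0.0794011/(6.35333 × 1.272) = 6.35333 + 0.00982512 = 6.36316 m along the plane.

h_p = 6.36 m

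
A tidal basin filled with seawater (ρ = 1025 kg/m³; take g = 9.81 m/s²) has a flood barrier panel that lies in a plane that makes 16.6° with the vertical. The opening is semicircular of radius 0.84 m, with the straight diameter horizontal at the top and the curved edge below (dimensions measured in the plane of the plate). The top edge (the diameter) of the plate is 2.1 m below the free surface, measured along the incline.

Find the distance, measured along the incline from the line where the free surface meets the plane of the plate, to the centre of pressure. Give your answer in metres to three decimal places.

γ = ρg = 1025 × 9.81 / 1000 = 10.05525 kN/m³.
The plate makes 16.6° with the vertical, i.e. θ = 90° − 16.6° = 73.4° to the horizontal. Measuring y along the incline from the free-surface line, vertical depth h = y·sinθ with sinθ = 0.958323.
The centroid of a semicircle lies 4r/(3π) = 0.356507 m from the diameter, here below the top edge, so y_c = 2.1 + 0.356507 = 2.45651 m and h_c = 2.45651 × 0.958323 = 2.35413 m.
A = πr²/2 = π × 0.84²/2 = 1.10835 m².
Resultant F = γ·h_c·A = 10.05525 × 2.35413 × 1.10835 = 26.2362 kN.
I_c = (π/8 − 8/(9π))·r⁴ = 0.109757 × 0.84⁴ = 0.0546449 m⁴.
Centre of pressure: y_p = y_c + I_c/(y_c·A) = 2.45651 + 0.0546449/(2.45651 × 1.10835) = 2.45651 + 0.0200703 = 2.47658 m along the plane.

y_p = 2.477 m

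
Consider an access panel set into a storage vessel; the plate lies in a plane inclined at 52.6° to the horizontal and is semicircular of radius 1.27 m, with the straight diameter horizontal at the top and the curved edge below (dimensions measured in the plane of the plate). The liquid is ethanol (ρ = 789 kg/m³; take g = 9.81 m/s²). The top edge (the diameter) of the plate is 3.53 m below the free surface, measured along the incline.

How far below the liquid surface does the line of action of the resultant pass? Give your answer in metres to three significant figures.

h_p = 3.25 m

γ = ρg = 789 × 9.81 / 1000 = 7.74009 kN/m³.
Let θ = 52.6° be the plate's angle to the horizontal; measure y along the incline from where the plane meets the free surface. Vertical depth h = y·sinθ with sinθ = 0.794415.
The centroid of a semicircle lies 4r/(3π) = 0.539005 m from the diameter, here below the top edge, so y_c = 3.53 + 0.539005 = 4.069 m and h_c = 4.069 × 0.794415 = 3.23247 m.
A = πr²/2 = π × 1.27²/2 = 2.53354 m².
Resultant F = γ·h_c·A = 7.74009 × 3.23247 × 2.53354 = 63.3882 kN.
I_c = (π/8 − 8/(9π))·r⁴ = 0.109757 × 1.27⁴ = 0.285527 m⁴.
Centre of pressure: y_p = y_c + I_c/(y_c·A) = 4.069 + 0.285527/(4.069 × 2.53354) = 4.069 + 0.0276969 = 4.0967 m along the plane.
Vertically, h_p = y_p·sinθ = 4.0967 × 0.794415 = 3.25448 m.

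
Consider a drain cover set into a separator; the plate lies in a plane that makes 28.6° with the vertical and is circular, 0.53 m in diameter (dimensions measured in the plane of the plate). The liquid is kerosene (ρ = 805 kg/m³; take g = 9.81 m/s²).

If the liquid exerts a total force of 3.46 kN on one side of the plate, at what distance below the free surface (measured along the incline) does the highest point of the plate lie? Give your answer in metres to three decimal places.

y_top ≈ 1.997 m

γ = ρg = 805 × 9.81 / 1000 = 7.89705 kN/m³.
A = π(0.265)² = 0.220618 m².
From F = γ·h_c·A, the centroid depth is h_c = 3.46/(7.89705 × 0.220618) = 1.98596 m.
The plate makes 28.6° with the vertical, i.e. θ = 90° − 28.6° = 61.4° to the horizontal. Measuring y along the incline from the free-surface line, vertical depth h = y·sinθ with sinθ = 0.877983.
Along the incline, y_c = h_c/sinθ = 1.98596/0.877983 = 2.26196 m.
The centroid is at the centre, 0.265 m below the top of the plate, so the highest point sits at y_top = 2.26196 − 0.265 = 1.99696 m along the incline.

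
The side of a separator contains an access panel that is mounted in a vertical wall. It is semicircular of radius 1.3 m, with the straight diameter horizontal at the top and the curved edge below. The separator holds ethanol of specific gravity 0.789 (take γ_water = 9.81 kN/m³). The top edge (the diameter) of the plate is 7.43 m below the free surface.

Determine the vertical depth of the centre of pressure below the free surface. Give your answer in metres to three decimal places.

γ = 0.789 × 9.81 = 7.74009 kN/m³.
The centroid of a semicircle lies 4r/(3π) = 0.551737 m from the diameter, here below the top edge, so the centroid depth is h_c = 7.43 + 0.551737 = 7.98174 m.
A = πr²/2 = π × 1.3²/2 = 2.65465 m².
Resultant F = γ·h_c·A = 7.74009 × 7.98174 × 2.65465 = 164.003 kN.
I_c = (π/8 − 8/(9π))·r⁴ = 0.109757 × 1.3⁴ = 0.313477 m⁴.
Centre of pressure: y_p = y_c + I_c/(y_c·A) = 7.98174 + 0.313477/(7.98174 × 2.65465) = 7.98174 + 0.0147945 = 7.99653 m along the plane.

h_p = 7.997 m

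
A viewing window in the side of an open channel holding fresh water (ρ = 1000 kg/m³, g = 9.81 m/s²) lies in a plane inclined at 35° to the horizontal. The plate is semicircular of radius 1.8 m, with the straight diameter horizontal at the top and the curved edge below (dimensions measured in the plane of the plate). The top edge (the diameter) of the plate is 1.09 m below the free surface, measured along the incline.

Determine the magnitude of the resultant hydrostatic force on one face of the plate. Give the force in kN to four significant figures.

γ = ρg = 1000 × 9.81 = 9810 N/m³ = 9.81 kN/m³.
Let θ = 35° be the plate's angle to the horizontal; measure y along the incline from where the plane meets the free surface. Vertical depth h = y·sinθ with sinθ = 0.573576.
The centroid of a semicircle lies 4r/(3π) = 0.763944 m from the diameter, here below the top edge, so y_c = 1.09 + 0.763944 = 1.85394 m and h_c = 1.85394 × 0.573576 = 1.06338 m.
A = πr²/2 = π × 1.8²/2 = 5.08938 m².
Resultant F = γ·h_c·A = 9.81 × 1.06338 × 5.08938 = 53.0912 kN.

F ≈ 53.09 kN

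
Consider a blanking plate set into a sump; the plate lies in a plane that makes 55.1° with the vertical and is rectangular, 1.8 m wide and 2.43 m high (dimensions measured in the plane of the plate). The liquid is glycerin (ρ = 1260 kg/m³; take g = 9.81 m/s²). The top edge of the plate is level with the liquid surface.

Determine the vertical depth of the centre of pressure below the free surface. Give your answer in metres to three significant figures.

γ = ρg = 1260 × 9.81 / 1000 = 12.3606 kN/m³.
The plate makes 55.1° with the vertical, i.e. θ = 90° − 55.1° = 34.9° to the horizontal. Measuring y along the incline from the free-surface line, vertical depth h = y·sinθ with sinθ = 0.572146.
The centroid lies 2.43/2 = 1.215 m below the top edge, so y_c = 1.215 m and h_c = 1.215 × 0.572146 = 0.695157 m.
A = 1.8 × 2.43 = 4.374 m².
Resultant F = γ·h_c·A = 12.3606 × 0.695157 × 4.374 = 37.5838 kN.
I_c = b·h³/12 = 1.8 × 2.43³/12 = 2.15234 m⁴.
Centre of pressure: y_p = y_c + I_c/(y_c·A) = 1.215 + 2.15234/(1.215 × 4.374) = 1.215 + 0.405001 = 1.62 m along the plane.
Vertically, h_p = y_p·sinθ = 1.62 × 0.572146 = 0.926877 m.

h_p = 0.927 m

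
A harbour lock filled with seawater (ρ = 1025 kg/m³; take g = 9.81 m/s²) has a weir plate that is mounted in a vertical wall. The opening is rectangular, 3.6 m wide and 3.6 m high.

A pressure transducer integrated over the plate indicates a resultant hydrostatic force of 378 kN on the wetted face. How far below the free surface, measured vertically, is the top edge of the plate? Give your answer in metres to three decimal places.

γ = ρg = 1025 × 9.81 / 1000 = 10.05525 kN/m³.
A = 3.6 × 3.6 = 12.96 m².
From F = γ·h_c·A, the centroid depth is h_c = 378/(10.05525 × 12.96) = 2.90064 m.
The centroid lies 3.6/2 = 1.8 m below the top edge, so the top edge sits at h_top = 2.90064 − 1.8 = 1.10064 m below the surface.

d_top ≈ 1.101 m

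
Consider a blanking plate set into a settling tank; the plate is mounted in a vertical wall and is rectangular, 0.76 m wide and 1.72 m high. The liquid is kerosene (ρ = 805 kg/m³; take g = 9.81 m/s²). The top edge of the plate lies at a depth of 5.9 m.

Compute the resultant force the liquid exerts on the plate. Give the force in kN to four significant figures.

F ≈ 69.78 kN

γ = ρg = 805 × 9.81 / 1000 = 7.89705 kN/m³.
The centroid lies 1.72/2 = 0.86 m below the top edge, so the centroid depth is h_c = 5.9 + 0.86 = 6.76 m.
A = 0.76 × 1.72 = 1.3072 m².
Resultant F = γ·h_c·A = 7.89705 × 6.76 × 1.3072 = 69.7836 kN.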